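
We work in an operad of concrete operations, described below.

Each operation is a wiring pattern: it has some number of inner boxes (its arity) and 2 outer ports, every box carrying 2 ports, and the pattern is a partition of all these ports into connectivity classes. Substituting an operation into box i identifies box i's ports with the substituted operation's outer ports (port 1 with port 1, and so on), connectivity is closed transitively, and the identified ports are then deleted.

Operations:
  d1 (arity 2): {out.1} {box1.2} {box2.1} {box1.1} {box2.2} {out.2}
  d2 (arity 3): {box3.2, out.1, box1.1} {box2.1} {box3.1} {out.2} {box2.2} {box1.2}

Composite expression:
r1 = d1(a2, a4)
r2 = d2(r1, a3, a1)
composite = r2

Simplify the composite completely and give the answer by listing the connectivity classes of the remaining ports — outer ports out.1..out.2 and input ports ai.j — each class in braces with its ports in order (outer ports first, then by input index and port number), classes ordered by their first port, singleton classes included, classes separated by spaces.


{out.1, a1.2} {out.2} {a1.1} {a2.1} {a2.2} {a3.1} {a3.2} {a4.1} {a4.2}


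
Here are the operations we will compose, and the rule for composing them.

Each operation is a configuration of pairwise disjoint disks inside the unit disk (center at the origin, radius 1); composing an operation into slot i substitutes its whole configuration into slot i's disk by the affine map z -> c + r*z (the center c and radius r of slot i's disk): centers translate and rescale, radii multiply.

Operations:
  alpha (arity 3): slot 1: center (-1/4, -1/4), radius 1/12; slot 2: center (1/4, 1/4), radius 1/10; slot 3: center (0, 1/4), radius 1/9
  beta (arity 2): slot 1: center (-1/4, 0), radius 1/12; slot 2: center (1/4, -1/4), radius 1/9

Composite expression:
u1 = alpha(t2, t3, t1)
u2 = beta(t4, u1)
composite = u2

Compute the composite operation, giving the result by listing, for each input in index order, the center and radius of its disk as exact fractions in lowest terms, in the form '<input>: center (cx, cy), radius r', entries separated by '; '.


t1: center (1/4, -2/9), radius 1/81; t2: center (2/9, -5/18), radius 1/108; t3: center (5/18, -2/9), radius 1/90; t4: center (-1/4, 0), radius 1/12

Only the slot chain above each t matters under beta; compose those maps.
tracing t4 down its 1-map path: center (-1/4, 0), radius 1/12
tracing t2 down its 2-map path: center (2/9, -5/18), radius 1/108
tracing t3 down its 2-map path: center (5/18, -2/9), radius 1/90
tracing t1 down its 2-map path: center (1/4, -2/9), radius 1/81


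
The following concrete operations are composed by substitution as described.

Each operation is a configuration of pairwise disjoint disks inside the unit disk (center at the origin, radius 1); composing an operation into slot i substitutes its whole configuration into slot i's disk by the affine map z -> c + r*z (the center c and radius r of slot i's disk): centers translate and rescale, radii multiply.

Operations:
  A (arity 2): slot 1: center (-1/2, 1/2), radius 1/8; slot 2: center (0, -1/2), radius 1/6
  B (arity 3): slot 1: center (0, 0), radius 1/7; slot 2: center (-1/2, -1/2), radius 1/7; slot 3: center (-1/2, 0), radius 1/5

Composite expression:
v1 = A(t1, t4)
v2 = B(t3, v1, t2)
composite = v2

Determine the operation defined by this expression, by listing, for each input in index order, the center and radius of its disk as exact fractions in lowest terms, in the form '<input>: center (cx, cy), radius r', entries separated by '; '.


Only the slot chain above each t matters under B; compose those maps.
t3: after 1 affine step, its disk has center (0, 0), radius 1/7
t1: after 2 affine steps, its disk has center (-4/7, -3/7), radius 1/56
t4: after 2 affine steps, its disk has center (-1/2, -4/7), radius 1/42
t2: after 1 affine step, its disk has center (-1/2, 0), radius 1/5

t1: center (-4/7, -3/7), radius 1/56; t2: center (-1/2, 0), radius 1/5; t3: center (0, 0), radius 1/7; t4: center (-1/2, -4/7), radius 1/42


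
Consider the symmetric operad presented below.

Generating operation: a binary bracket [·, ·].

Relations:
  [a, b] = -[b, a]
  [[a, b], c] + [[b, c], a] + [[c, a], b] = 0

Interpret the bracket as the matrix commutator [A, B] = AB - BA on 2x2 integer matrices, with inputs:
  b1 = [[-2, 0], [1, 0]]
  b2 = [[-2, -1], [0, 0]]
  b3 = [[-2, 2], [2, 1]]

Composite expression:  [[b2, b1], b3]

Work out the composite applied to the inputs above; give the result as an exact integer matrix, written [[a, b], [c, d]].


[[-8, -10], [-2, 8]]

[b2, b1] = [[-1, -2], [2, 1]]
[[b2, b1], b3] = [[-8, -10], [-2, 8]]


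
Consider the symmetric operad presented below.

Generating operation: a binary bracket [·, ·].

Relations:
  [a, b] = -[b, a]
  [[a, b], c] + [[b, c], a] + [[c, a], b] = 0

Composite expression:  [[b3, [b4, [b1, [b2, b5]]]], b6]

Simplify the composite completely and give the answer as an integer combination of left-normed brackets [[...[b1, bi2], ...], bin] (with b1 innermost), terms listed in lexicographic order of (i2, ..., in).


[[[[[b1, b2], b5], b4], b3], b6] - [[[[[b1, b5], b2], b4], b3], b6]

Left-normed coefficients sit on the b1-initial expansion words.
Composite bracket: [[b3, [b4, [b1, [b2, b5]]]], b6]
Each bracket splits as ab - ba, giving 32 signed words (2^5 = 32).
Only words starting with b1 matter:
  b1b2b5b4b3b6 (sign +1) contributes +[[[[[b1, b2], b5], b4], b3], b6]
  b1b5b2b4b3b6 (sign -1) contributes -[[[[[b1, b5], b2], b4], b3], b6]


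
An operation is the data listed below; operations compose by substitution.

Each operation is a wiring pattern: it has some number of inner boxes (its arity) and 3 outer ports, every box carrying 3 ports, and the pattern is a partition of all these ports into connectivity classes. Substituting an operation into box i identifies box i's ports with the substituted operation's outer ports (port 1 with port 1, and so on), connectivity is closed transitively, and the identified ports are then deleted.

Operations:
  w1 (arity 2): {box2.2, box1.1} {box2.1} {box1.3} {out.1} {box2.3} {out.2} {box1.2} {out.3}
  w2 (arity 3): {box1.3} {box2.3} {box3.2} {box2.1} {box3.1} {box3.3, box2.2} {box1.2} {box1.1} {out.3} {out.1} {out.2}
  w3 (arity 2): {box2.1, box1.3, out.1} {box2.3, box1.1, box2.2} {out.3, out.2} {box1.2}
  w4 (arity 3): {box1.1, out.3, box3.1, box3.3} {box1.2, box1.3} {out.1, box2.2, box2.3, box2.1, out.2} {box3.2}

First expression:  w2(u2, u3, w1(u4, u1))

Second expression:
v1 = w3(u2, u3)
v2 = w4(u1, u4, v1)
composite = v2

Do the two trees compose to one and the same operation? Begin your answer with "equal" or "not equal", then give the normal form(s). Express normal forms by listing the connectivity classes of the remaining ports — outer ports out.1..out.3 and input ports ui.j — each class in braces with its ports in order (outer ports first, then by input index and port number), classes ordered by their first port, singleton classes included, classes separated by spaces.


not equal; the first gives {out.1} {out.2} {out.3} {u1.1} {u1.2, u4.1} {u1.3} {u2.1} {u2.2} {u2.3} {u3.1} {u3.2} {u3.3} {u4.2} {u4.3} and the second {out.1, out.2, u4.1, u4.2, u4.3} {out.3, u1.1, u2.3, u3.1} {u1.2, u1.3} {u2.1, u3.2, u3.3} {u2.2}

The first composite normalizes to {out.1} {out.2} {out.3} {u1.1} {u1.2, u4.1} {u1.3} {u2.1} {u2.2} {u2.3} {u3.1} {u3.2} {u3.3} {u4.2} {u4.3}
The second composite normalizes to {out.1, out.2, u4.1, u4.2, u4.3} {out.3, u1.1, u2.3, u3.1} {u1.2, u1.3} {u2.1, u3.2, u3.3} {u2.2}
They disagree, so not equal.


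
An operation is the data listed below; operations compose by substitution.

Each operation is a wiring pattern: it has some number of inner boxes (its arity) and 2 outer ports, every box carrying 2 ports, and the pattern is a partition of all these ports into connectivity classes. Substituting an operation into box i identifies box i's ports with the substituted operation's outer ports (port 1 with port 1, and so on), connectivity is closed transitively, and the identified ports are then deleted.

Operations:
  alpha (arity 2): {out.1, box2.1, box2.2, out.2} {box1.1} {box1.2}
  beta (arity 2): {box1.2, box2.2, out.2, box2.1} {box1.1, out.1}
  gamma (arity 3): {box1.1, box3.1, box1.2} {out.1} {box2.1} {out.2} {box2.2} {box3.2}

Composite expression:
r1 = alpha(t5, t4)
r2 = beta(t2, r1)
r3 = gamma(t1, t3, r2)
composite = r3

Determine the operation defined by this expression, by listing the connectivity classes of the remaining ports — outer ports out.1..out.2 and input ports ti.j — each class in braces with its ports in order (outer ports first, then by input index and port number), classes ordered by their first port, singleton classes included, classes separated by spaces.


{out.1} {out.2} {t1.1, t1.2, t2.1} {t2.2, t4.1, t4.2} {t3.1} {t3.2} {t5.1} {t5.2}

Substituting into gamma glues patterns; closure does the rest.
after alpha, the pattern on (t5, t4) reads {out.1, out.2, t4.1, t4.2} {t5.1} {t5.2} (out.j = its outer ports)
after beta, the pattern on (t2, t5, t4) reads {out.1, t2.1} {out.2, t2.2, t4.1, t4.2} {t5.1} {t5.2} (out.j = its outer ports)
after gamma, the pattern on (t1, t3, t2, t5, t4) reads {out.1} {out.2} {t1.1, t1.2, t2.1} {t2.2, t4.1, t4.2} {t3.1} {t3.2} {t5.1} {t5.2} (out.j = its outer ports)


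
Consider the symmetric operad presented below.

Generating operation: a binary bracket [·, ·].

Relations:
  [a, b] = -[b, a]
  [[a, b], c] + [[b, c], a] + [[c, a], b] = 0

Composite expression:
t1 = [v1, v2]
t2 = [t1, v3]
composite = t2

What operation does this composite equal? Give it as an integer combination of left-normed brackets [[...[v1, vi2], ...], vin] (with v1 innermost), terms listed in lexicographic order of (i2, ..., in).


[[v1, v2], v3]

Expand each bracket as ab - ba; the v1-initial words give the coefficients.
Composite bracket: [[v1, v2], v3]
Applying ab - ba throughout gives 4 signed words (2^2 = 4).
Words beginning with v1 determine it all:
  the word v1v2v3 carries sign +1 and contributes +[[v1, v2], v3]


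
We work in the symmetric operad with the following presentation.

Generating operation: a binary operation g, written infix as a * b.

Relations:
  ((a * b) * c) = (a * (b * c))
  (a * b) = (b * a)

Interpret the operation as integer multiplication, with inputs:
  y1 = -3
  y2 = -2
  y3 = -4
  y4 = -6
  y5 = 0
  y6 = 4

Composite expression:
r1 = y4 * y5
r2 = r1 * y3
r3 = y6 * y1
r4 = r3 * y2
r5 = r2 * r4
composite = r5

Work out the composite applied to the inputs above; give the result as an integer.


0

(y4 * y5) = 0
((y4 * y5) * y3) = 0
(y6 * y1) = -12
((y6 * y1) * y2) = 24
(((y4 * y5) * y3) * ((y6 * y1) * y2)) = 0


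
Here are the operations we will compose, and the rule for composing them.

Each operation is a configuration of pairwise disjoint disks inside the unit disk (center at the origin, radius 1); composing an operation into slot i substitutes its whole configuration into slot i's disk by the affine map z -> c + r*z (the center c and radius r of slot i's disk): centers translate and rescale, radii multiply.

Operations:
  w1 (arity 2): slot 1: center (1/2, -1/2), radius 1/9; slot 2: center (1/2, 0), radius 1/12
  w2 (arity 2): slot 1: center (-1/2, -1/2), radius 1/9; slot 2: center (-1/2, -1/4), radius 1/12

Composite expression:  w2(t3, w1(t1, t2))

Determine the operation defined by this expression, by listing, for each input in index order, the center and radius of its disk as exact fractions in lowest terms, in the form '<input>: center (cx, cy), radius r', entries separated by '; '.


Below w2, radii multiply path by path; the t-disk centers shift.
t3 passes through 1 substitution, ending at center (-1/2, -1/2), radius 1/9
t1 passes through 2 substitutions, ending at center (-11/24, -7/24), radius 1/108
t2 passes through 2 substitutions, ending at center (-11/24, -1/4), radius 1/144

t1: center (-11/24, -7/24), radius 1/108; t2: center (-11/24, -1/4), radius 1/144; t3: center (-1/2, -1/2), radius 1/9


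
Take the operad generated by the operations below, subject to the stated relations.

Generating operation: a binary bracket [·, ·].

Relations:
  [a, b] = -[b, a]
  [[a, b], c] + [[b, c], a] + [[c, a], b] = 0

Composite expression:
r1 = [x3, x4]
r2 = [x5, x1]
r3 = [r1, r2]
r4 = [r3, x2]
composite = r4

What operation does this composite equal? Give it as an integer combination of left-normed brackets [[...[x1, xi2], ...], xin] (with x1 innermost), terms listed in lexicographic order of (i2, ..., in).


[[[[x1, x5], x3], x4], x2] - [[[[x1, x5], x4], x3], x2]

In the tensor algebra, words opening x1 carry the x1-anchored form.
Composite bracket: [[[x3, x4], [x5, x1]], x2]
Under [a, b] = ab - ba we get 16 signed associative words (2^4 = 16).
Words beginning with x1 determine it all:
  sign of x1x5x3x4x2 is +1, so it contributes +[[[[x1, x5], x3], x4], x2]
  sign of x1x5x4x3x2 is -1, so it contributes -[[[[x1, x5], x4], x3], x2]


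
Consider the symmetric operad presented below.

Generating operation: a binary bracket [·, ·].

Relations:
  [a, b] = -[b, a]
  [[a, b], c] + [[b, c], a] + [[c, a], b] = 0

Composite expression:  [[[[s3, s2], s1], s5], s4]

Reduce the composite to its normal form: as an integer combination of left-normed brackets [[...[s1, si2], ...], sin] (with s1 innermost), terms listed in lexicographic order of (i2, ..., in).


In the tensor algebra, words opening s1 carry the s1-anchored form.
Composite bracket: [[[[s3, s2], s1], s5], s4]
The bracket unfolds into 16 signed words via [a, b] = ab - ba (2^4 = 16).
Coefficients come from the s1-initial words:
  s1s2s3s5s4 appears with sign +1, giving the term +[[[[s1, s2], s3], s5], s4]
  s1s3s2s5s4 appears with sign -1, giving the term -[[[[s1, s3], s2], s5], s4]

[[[[s1, s2], s3], s5], s4] - [[[[s1, s3], s2], s5], s4]


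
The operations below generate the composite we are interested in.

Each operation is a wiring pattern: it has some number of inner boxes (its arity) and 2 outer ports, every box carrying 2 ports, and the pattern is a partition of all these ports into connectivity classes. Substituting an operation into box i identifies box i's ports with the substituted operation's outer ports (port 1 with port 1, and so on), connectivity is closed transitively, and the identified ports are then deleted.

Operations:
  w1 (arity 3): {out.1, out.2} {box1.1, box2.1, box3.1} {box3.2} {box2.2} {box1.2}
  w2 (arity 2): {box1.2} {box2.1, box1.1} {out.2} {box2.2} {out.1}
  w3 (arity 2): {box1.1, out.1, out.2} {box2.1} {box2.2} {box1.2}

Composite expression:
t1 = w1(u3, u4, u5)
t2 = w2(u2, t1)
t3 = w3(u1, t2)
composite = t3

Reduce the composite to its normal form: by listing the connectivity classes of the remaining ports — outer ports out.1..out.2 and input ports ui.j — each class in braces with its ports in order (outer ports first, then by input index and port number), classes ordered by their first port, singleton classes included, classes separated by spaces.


After gluing at w3, chains via deleted ports link the u-ports.
stage w1: inputs (u3, u4, u5), connectivity {out.1, out.2} {u3.1, u4.1, u5.1} {u3.2} {u4.2} {u5.2}, out.j its boundary
stage w2: inputs (u2, u3, u4, u5), connectivity {out.1} {out.2} {u2.1} {u2.2} {u3.1, u4.1, u5.1} {u3.2} {u4.2} {u5.2}, out.j its boundary
stage w3: inputs (u1, u2, u3, u4, u5), connectivity {out.1, out.2, u1.1} {u1.2} {u2.1} {u2.2} {u3.1, u4.1, u5.1} {u3.2} {u4.2} {u5.2}, out.j its boundary

{out.1, out.2, u1.1} {u1.2} {u2.1} {u2.2} {u3.1, u4.1, u5.1} {u3.2} {u4.2} {u5.2}


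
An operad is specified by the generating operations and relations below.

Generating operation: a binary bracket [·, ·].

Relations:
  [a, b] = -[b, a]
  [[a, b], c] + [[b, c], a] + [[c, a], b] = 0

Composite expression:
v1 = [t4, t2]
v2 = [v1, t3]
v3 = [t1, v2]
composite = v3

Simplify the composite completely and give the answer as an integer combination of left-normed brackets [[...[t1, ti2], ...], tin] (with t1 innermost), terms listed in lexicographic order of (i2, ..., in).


Antisymmetry and Jacobi reduce to t1-anchored left-normed brackets.
Composite bracket: [t1, [[t4, t2], t3]]
Expanding via [a, b] = ab - ba: 8 signed words (2^3 = 8).
Words beginning with t1 determine it all:
  the word t1t2t4t3 carries sign -1 and contributes -[[[t1, t2], t4], t3]
  the word t1t3t2t4 carries sign +1 and contributes +[[[t1, t3], t2], t4]
  the word t1t3t4t2 carries sign -1 and contributes -[[[t1, t3], t4], t2]
  the word t1t4t2t3 carries sign +1 and contributes +[[[t1, t4], t2], t3]

-[[[t1, t2], t4], t3] + [[[t1, t3], t2], t4] - [[[t1, t3], t4], t2] + [[[t1, t4], t2], t3]


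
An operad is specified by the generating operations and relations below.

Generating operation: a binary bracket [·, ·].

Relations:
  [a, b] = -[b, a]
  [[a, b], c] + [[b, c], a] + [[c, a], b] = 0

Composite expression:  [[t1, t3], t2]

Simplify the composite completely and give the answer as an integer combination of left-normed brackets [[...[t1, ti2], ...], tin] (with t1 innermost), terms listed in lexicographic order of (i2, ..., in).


[[t1, t3], t2]

Expand each bracket as ab - ba; the t1-initial words give the coefficients.
Composite bracket: [[t1, t3], t2]
Full expansion: 4 signed words from ab - ba (2^2 = 4).
The t1-initial words carry the normal form:
  t1t3t2 (sign +1) contributes +[[t1, t3], t2]


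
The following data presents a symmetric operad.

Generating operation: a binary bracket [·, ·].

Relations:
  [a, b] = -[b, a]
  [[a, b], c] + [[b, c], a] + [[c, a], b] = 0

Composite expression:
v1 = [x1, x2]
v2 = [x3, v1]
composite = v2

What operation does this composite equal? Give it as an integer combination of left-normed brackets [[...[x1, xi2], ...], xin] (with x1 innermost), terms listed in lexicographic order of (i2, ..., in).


-[[x1, x2], x3]

Left-normed coefficients sit on the x1-initial expansion words.
Composite bracket: [x3, [x1, x2]]
Under [a, b] = ab - ba we get 4 signed associative words (2^2 = 4).
Coefficients come from the x1-initial words:
  x1x2x3 appears with sign -1, giving the term -[[x1, x2], x3]


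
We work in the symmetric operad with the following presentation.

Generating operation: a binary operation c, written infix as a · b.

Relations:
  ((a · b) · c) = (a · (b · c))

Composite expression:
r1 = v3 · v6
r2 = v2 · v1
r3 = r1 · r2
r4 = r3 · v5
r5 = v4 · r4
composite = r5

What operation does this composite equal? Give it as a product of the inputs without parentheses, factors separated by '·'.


v4 · v3 · v6 · v2 · v1 · v5

Associativity of c dissolves the nesting; only the v-input order survives.
(v3 · v6) unparenthesizes to v3 · v6
(v2 · v1) unparenthesizes to v2 · v1
((v3 · v6) · (v2 · v1)) unparenthesizes to v3 · v6 · v2 · v1
(((v3 · v6) · (v2 · v1)) · v5) unparenthesizes to v3 · v6 · v2 · v1 · v5
(v4 · (((v3 · v6) · (v2 · v1)) · v5)) unparenthesizes to v4 · v3 · v6 · v2 · v1 · v5


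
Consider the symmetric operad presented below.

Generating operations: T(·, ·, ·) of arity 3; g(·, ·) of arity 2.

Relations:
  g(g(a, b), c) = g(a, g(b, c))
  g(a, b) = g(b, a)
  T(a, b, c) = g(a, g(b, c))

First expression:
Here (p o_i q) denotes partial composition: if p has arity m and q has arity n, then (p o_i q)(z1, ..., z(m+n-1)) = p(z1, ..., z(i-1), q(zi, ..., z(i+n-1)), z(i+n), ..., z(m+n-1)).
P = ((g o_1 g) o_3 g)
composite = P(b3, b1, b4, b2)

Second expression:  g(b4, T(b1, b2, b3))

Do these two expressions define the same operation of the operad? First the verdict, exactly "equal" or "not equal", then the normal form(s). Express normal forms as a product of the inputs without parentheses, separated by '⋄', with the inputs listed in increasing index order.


In normal form, the first expression is b1 ⋄ b2 ⋄ b3 ⋄ b4
In normal form, the second expression is b1 ⋄ b2 ⋄ b3 ⋄ b4
The normal forms match — equal.

equal: each reduces to b1 ⋄ b2 ⋄ b3 ⋄ b4


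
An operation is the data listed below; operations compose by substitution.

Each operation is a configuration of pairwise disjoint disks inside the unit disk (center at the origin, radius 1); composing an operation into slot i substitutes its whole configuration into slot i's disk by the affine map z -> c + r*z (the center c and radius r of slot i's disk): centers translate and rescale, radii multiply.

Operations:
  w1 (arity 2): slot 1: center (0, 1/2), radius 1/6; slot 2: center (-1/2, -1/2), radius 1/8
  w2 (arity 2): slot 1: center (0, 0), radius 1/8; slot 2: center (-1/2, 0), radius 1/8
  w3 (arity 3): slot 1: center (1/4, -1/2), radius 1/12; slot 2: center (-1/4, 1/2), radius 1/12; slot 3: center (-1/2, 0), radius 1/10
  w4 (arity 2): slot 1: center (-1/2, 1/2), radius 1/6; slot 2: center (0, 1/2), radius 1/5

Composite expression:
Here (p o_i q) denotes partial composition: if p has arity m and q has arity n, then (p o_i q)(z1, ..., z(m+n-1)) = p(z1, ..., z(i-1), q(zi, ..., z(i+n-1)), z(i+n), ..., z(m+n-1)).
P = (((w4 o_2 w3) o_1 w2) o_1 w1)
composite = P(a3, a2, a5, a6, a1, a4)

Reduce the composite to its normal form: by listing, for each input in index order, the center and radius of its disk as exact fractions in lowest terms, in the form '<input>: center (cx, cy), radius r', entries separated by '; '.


a1: center (-1/20, 3/5), radius 1/60; a2: center (-49/96, 47/96), radius 1/384; a3: center (-1/2, 49/96), radius 1/288; a4: center (-1/10, 1/2), radius 1/50; a5: center (-7/12, 1/2), radius 1/48; a6: center (1/20, 2/5), radius 1/60

Follow each a-input down from w4: c' goes to c + r*c', radius to r*r'.
a3: after 3 affine steps, its disk has center (-1/2, 49/96), radius 1/288
a2: after 3 affine steps, its disk has center (-49/96, 47/96), radius 1/384
a5: after 2 affine steps, its disk has center (-7/12, 1/2), radius 1/48
a6: after 2 affine steps, its disk has center (1/20, 2/5), radius 1/60
a1: after 2 affine steps, its disk has center (-1/20, 3/5), radius 1/60
a4: after 2 affine steps, its disk has center (-1/10, 1/2), radius 1/50


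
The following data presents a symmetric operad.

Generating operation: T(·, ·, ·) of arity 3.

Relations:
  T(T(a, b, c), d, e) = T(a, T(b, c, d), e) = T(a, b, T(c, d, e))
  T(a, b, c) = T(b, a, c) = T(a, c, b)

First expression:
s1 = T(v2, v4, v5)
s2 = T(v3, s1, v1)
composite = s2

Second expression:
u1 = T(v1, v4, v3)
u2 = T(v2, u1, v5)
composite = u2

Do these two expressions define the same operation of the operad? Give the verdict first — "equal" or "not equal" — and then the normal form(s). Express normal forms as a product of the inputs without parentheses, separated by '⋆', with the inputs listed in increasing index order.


equal; both compose to v1 ⋆ v2 ⋆ v3 ⋆ v4 ⋆ v5

The first expression reduces to v1 ⋆ v2 ⋆ v3 ⋆ v4 ⋆ v5
The second expression reduces to v1 ⋆ v2 ⋆ v3 ⋆ v4 ⋆ v5
The normal forms match — equal.


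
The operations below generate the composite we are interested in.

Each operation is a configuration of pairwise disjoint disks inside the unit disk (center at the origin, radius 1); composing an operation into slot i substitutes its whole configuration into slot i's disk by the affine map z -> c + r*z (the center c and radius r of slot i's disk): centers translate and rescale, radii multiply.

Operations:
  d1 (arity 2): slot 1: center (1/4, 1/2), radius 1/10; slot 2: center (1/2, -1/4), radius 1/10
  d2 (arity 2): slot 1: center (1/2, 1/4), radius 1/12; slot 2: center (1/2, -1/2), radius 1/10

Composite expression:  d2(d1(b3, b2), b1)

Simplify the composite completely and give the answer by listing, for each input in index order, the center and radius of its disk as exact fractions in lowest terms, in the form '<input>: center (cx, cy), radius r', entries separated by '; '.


Only the slot chain above each b matters under d2; compose those maps.
b3 passes through 2 substitutions, ending at center (25/48, 7/24), radius 1/120
b2 passes through 2 substitutions, ending at center (13/24, 11/48), radius 1/120
b1 passes through 1 substitution, ending at center (1/2, -1/2), radius 1/10

b1: center (1/2, -1/2), radius 1/10; b2: center (13/24, 11/48), radius 1/120; b3: center (25/48, 7/24), radius 1/120


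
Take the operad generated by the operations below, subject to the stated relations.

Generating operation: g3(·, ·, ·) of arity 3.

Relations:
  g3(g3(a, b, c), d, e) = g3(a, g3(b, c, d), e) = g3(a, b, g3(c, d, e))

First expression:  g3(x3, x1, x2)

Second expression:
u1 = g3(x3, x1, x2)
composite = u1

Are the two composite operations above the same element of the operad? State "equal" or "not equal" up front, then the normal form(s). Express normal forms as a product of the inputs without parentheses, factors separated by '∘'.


The first expression, normalized: x3 ∘ x1 ∘ x2
The second expression, normalized: x3 ∘ x1 ∘ x2
Identical normal forms: equal.

equal; the common form is x3 ∘ x1 ∘ x2


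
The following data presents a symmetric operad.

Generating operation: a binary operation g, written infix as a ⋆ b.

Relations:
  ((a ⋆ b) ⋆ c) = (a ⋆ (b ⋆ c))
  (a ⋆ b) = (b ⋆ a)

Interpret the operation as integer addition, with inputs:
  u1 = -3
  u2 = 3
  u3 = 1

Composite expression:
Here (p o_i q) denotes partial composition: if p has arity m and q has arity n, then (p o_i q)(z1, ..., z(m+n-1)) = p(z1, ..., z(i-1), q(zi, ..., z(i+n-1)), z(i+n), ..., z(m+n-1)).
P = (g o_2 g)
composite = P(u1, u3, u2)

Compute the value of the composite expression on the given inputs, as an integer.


1

(u3 ⋆ u2) = 4
(u1 ⋆ (u3 ⋆ u2)) = 1


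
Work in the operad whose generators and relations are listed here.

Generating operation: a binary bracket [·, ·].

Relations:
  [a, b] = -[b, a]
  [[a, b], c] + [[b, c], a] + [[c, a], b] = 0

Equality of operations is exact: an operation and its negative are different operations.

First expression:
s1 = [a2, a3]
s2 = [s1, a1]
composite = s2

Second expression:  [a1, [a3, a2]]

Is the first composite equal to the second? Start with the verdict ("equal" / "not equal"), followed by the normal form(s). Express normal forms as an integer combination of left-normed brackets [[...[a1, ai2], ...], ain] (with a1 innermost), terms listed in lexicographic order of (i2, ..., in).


equal; the common form is -[[a1, a2], a3] + [[a1, a3], a2]

The first expression reduces to -[[a1, a2], a3] + [[a1, a3], a2]
The second expression reduces to -[[a1, a2], a3] + [[a1, a3], a2]
The forms coincide; equal.


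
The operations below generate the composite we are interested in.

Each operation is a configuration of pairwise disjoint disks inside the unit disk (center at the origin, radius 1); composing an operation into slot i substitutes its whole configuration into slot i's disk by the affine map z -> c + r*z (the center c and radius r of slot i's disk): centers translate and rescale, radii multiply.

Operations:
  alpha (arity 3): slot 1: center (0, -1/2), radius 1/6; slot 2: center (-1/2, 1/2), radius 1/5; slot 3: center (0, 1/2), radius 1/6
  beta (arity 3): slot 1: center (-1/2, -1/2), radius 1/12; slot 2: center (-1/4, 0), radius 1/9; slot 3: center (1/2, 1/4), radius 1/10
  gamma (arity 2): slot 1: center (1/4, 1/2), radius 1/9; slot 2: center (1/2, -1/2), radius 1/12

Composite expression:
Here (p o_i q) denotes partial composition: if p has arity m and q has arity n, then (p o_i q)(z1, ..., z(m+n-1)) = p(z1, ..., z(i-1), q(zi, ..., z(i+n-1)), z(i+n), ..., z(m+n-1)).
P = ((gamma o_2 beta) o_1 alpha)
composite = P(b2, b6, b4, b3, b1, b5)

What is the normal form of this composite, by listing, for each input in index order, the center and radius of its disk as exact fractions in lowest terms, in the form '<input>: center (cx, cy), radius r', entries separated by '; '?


Follow each b-input down from gamma: c' goes to c + r*c', radius to r*r'.
input b2: composing its 2 substitution steps yields center (1/4, 4/9), radius 1/54
input b6: composing its 2 substitution steps yields center (7/36, 5/9), radius 1/45
input b4: composing its 2 substitution steps yields center (1/4, 5/9), radius 1/54
input b3: composing its 2 substitution steps yields center (11/24, -13/24), radius 1/144
input b1: composing its 2 substitution steps yields center (23/48, -1/2), radius 1/108
input b5: composing its 2 substitution steps yields center (13/24, -23/48), radius 1/120

b1: center (23/48, -1/2), radius 1/108; b2: center (1/4, 4/9), radius 1/54; b3: center (11/24, -13/24), radius 1/144; b4: center (1/4, 5/9), radius 1/54; b5: center (13/24, -23/48), radius 1/120; b6: center (7/36, 5/9), radius 1/45


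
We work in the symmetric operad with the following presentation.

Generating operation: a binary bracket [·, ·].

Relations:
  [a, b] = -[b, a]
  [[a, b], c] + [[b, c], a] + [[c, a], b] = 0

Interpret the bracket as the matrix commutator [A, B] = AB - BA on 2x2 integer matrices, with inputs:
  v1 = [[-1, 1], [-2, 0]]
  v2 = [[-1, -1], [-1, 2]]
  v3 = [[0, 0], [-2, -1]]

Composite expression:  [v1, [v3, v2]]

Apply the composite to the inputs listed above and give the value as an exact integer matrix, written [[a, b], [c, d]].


[[5, 5], [15, -5]]

[v3, v2] = [[-2, -1], [7, 2]]
[v1, [v3, v2]] = [[5, 5], [15, -5]]


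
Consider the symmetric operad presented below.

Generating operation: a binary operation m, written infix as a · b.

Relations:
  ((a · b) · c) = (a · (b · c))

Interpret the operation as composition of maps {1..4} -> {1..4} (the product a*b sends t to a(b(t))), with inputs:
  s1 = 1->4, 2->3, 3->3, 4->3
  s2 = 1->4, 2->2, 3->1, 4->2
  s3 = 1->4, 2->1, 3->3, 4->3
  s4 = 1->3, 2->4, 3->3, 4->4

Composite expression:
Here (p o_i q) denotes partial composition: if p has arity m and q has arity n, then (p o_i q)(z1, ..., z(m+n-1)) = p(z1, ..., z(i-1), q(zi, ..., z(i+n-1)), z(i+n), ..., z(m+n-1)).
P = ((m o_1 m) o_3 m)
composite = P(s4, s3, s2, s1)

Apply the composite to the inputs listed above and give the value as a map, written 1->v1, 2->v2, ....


1->3, 2->4, 3->4, 4->4

(s4 · s3) = 1->4, 2->3, 3->3, 4->3
(s2 · s1) = 1->2, 2->1, 3->1, 4->1
((s4 · s3) · (s2 · s1)) = 1->3, 2->4, 3->4, 4->4


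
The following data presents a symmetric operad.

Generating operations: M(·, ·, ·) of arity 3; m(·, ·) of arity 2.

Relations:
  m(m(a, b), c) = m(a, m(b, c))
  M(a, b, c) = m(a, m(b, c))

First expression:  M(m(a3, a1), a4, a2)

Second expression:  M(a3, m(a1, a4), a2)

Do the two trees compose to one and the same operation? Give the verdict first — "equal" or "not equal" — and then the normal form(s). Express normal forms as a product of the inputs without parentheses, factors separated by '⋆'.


equal; the common form is a3 ⋆ a1 ⋆ a4 ⋆ a2

Normal form of the first expression: a3 ⋆ a1 ⋆ a4 ⋆ a2
Normal form of the second expression: a3 ⋆ a1 ⋆ a4 ⋆ a2
Identical normal forms: equal.


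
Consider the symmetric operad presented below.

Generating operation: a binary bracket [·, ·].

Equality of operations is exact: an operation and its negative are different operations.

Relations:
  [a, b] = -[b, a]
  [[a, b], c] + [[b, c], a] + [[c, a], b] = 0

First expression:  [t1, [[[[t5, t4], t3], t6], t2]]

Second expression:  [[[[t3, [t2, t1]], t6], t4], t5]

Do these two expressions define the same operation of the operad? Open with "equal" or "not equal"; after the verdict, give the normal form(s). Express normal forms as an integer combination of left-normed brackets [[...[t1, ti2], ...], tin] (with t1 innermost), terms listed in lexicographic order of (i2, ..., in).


The first composite normalizes to -[[[[[t1, t2], t3], t4], t5], t6] + [[[[[t1, t2], t3], t5], t4], t6] + [[[[[t1, t2], t4], t5], t3], t6] - [[[[[t1, t2], t5], t4], t3], t6] + [[[[[t1, t2], t6], t3], t4], t5] - [[[[[t1, t2], t6], t3], t5], t4] - [[[[[t1, t2], t6], t4], t5], t3] + [[[[[t1, t2], t6], t5], t4], t3] + [[[[[t1, t3], t4], t5], t6], t2] - [[[[[t1, t3], t5], t4], t6], t2] - [[[[[t1, t4], t5], t3], t6], t2] + [[[[[t1, t5], t4], t3], t6], t2] - [[[[[t1, t6], t3], t4], t5], t2] + [[[[[t1, t6], t3], t5], t4], t2] + [[[[[t1, t6], t4], t5], t3], t2] - [[[[[t1, t6], t5], t4], t3], t2]
The second composite normalizes to [[[[[t1, t2], t3], t6], t4], t5]
Different reductions; not equal.

not equal: they reduce to -[[[[[t1, t2], t3], t4], t5], t6] + [[[[[t1, t2], t3], t5], t4], t6] + [[[[[t1, t2], t4], t5], t3], t6] - [[[[[t1, t2], t5], t4], t3], t6] + [[[[[t1, t2], t6], t3], t4], t5] - [[[[[t1, t2], t6], t3], t5], t4] - [[[[[t1, t2], t6], t4], t5], t3] + [[[[[t1, t2], t6], t5], t4], t3] + [[[[[t1, t3], t4], t5], t6], t2] - [[[[[t1, t3], t5], t4], t6], t2] - [[[[[t1, t4], t5], t3], t6], t2] + [[[[[t1, t5], t4], t3], t6], t2] - [[[[[t1, t6], t3], t4], t5], t2] + [[[[[t1, t6], t3], t5], t4], t2] + [[[[[t1, t6], t4], t5], t3], t2] - [[[[[t1, t6], t5], t4], t3], t2] and [[[[[t1, t2], t3], t6], t4], t5]


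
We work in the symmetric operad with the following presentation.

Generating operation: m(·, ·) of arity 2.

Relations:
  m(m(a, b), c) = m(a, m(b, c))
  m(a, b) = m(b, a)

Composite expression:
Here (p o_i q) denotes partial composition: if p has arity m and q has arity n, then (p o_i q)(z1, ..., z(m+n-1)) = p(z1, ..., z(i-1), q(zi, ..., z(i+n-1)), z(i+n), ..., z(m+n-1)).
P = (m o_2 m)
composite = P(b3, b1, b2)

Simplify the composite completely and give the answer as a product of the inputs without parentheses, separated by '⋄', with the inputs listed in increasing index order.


Shape and order are irrelevant to m; the b-input set decides.
m(b1, b2) flattens to b1 ⋄ b2
m(b3, m(b1, b2)) flattens to b3 ⋄ b1 ⋄ b2
rearranged into index order: b1 ⋄ b2 ⋄ b3

b1 ⋄ b2 ⋄ b3


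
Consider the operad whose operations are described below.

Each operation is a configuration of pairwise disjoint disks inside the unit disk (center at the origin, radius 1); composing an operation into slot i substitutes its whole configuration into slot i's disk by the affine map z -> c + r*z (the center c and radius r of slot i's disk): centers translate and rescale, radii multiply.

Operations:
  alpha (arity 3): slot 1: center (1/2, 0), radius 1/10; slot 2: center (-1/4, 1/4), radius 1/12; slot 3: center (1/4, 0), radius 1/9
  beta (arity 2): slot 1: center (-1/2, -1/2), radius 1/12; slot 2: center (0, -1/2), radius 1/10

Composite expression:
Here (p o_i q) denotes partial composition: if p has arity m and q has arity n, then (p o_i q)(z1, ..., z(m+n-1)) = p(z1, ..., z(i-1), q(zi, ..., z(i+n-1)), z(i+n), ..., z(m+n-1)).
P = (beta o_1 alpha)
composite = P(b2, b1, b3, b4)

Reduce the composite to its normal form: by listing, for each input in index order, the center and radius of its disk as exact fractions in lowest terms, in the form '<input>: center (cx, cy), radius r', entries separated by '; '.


Affine substitution under beta: radii multiply and b-centers shift.
b2: after 2 affine steps, its disk has center (-11/24, -1/2), radius 1/120
b1: after 2 affine steps, its disk has center (-25/48, -23/48), radius 1/144
b3: after 2 affine steps, its disk has center (-23/48, -1/2), radius 1/108
b4: after 1 affine step, its disk has center (0, -1/2), radius 1/10

b1: center (-25/48, -23/48), radius 1/144; b2: center (-11/24, -1/2), radius 1/120; b3: center (-23/48, -1/2), radius 1/108; b4: center (0, -1/2), radius 1/10


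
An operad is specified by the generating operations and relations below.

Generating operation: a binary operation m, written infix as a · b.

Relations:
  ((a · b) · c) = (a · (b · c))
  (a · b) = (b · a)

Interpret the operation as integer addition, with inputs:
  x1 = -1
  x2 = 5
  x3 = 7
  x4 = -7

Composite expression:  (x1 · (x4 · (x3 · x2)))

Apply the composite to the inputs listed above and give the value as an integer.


4

(x3 · x2) = 12
(x4 · (x3 · x2)) = 5
(x1 · (x4 · (x3 · x2))) = 4


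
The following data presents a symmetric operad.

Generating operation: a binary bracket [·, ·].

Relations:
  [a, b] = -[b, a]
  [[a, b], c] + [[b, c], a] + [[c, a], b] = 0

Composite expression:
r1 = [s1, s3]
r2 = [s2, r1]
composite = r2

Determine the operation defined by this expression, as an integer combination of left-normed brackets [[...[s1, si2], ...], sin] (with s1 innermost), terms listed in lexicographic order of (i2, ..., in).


Antisymmetry and Jacobi reduce to s1-anchored left-normed brackets.
Composite bracket: [s2, [s1, s3]]
Applying ab - ba throughout gives 4 signed words (2^2 = 4).
Words beginning with s1 determine it all:
  the word s1s3s2 carries sign -1 and contributes -[[s1, s3], s2]

-[[s1, s3], s2]


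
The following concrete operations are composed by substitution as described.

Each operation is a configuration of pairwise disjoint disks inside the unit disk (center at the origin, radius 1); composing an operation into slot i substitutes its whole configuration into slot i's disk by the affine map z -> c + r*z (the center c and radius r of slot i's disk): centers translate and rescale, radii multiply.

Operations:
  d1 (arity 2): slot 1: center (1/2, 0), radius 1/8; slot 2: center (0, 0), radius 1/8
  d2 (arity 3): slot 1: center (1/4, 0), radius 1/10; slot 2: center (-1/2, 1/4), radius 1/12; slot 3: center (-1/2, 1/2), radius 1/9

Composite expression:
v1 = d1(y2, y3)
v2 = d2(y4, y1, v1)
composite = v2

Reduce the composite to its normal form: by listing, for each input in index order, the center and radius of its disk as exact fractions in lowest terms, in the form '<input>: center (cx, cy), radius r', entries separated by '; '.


y1: center (-1/2, 1/4), radius 1/12; y2: center (-4/9, 1/2), radius 1/72; y3: center (-1/2, 1/2), radius 1/72; y4: center (1/4, 0), radius 1/10

Below d2, radii multiply path by path; the y-disk centers shift.
y4 passes through 1 substitution, ending at center (1/4, 0), radius 1/10
y1 passes through 1 substitution, ending at center (-1/2, 1/4), radius 1/12
y2 passes through 2 substitutions, ending at center (-4/9, 1/2), radius 1/72
y3 passes through 2 substitutions, ending at center (-1/2, 1/2), radius 1/72


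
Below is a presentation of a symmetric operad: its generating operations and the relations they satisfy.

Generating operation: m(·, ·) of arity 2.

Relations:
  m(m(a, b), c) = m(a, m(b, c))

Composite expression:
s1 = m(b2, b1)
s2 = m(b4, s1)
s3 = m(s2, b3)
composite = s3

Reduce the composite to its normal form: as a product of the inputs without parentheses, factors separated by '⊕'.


Under associativity of m, the answer is the b's in reading order.
m(b2, b1) flattens to b2 ⊕ b1
m(b4, m(b2, b1)) flattens to b4 ⊕ b2 ⊕ b1
m(m(b4, m(b2, b1)), b3) flattens to b4 ⊕ b2 ⊕ b1 ⊕ b3

b4 ⊕ b2 ⊕ b1 ⊕ b3


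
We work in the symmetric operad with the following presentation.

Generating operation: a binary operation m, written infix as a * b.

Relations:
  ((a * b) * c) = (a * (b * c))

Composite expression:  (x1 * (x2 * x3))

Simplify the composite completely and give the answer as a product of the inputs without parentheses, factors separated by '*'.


x1 * x2 * x3

The m-tree's shape is irrelevant; the x-reading-order decides.
(x2 * x3) spells out as x2 * x3
(x1 * (x2 * x3)) spells out as x1 * x2 * x3


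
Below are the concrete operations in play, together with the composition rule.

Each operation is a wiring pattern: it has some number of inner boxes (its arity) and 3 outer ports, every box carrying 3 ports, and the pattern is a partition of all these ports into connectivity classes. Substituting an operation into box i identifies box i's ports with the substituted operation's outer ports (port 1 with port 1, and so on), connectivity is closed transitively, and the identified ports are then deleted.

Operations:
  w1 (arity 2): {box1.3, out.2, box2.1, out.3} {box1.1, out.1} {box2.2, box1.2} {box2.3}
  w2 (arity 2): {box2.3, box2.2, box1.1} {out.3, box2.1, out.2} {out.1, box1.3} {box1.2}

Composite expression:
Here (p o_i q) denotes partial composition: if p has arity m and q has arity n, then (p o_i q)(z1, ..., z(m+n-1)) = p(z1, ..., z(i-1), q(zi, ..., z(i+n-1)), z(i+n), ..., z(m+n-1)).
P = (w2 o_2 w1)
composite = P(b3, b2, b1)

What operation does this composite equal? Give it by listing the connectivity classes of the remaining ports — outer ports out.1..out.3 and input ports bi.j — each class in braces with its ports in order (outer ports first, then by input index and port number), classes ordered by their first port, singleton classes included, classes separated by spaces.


Substituting into w2 glues patterns; closure does the rest.
after w1, the pattern on (b2, b1) reads {out.1, b2.1} {out.2, out.3, b1.1, b2.3} {b1.2, b2.2} {b1.3} (out.j = its outer ports)
after w2, the pattern on (b3, b2, b1) reads {out.1, b3.3} {out.2, out.3, b2.1} {b1.1, b2.3, b3.1} {b1.2, b2.2} {b1.3} {b3.2} (out.j = its outer ports)

{out.1, b3.3} {out.2, out.3, b2.1} {b1.1, b2.3, b3.1} {b1.2, b2.2} {b1.3} {b3.2}
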